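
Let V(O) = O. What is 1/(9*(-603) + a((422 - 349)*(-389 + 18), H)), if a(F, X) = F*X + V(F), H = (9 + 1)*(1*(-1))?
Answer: 1/238320 ≈ 4.1960e-6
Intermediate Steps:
H = -10 (H = 10*(-1) = -10)
a(F, X) = F + F*X (a(F, X) = F*X + F = F + F*X)
1/(9*(-603) + a((422 - 349)*(-389 + 18), H)) = 1/(9*(-603) + ((422 - 349)*(-389 + 18))*(1 - 10)) = 1/(-5427 + (73*(-371))*(-9)) = 1/(-5427 - 27083*(-9)) = 1/(-5427 + 243747) = 1/238320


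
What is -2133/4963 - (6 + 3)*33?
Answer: -1476144/4963 ≈ -297.43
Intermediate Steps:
-2133/4963 - (6 + 3)*33 = -2133*1/4963 - 9*33 = -2133/4963 - 1*297 = -2133/4963 - 297 = -1476144/4963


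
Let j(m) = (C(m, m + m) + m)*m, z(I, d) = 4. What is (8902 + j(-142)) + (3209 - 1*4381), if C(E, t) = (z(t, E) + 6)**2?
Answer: 13694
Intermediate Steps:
C(E, t) = 100 (C(E, t) = (4 + 6)**2 = 10**2 = 100)
j(m) = m*(100 + m) (j(m) = (100 + m)*m = m*(100 + m))
(8902 + j(-142)) + (3209 - 1*4381) = (8902 - 142*(100 - 142)) + (3209 - 1*4381) = (8902 - 142*(-42)) + (3209 - 4381) = (8902 + 5964) - 1172 = 14866 - 1172 = 13694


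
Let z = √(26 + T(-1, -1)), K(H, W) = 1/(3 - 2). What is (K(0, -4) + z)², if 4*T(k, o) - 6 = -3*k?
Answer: 117/4 + √113 ≈ 39.880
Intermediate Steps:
T(k, o) = 3/2 - 3*k/4 (T(k, o) = 3/2 + (-3*k)/4 = 3/2 - 3*k/4)
K(H, W) = 1 (K(H, W) = 1/1 = 1)
z = √113/2 (z = √(26 + (3/2 - ¾*(-1))) = √(26 + (3/2 + ¾)) = √(26 + 9/4) = √(113/4) = √113/2 ≈ 5.3151)
(K(0, -4) + z)² = (1 + √113/2)²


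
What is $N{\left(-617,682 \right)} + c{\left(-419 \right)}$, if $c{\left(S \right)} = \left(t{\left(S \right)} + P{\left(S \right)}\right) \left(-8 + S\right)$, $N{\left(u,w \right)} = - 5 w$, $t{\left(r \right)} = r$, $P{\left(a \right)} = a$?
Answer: $354416$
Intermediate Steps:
$c{\left(S \right)} = 2 S \left(-8 + S\right)$ ($c{\left(S \right)} = \left(S + S\right) \left(-8 + S\right) = 2 S \left(-8 + S\right)$)
$N{\left(-617,682 \right)} + c{\left(-419 \right)} = \left(-5\right) 682 + 2 \left(-419\right) \left(-8 - 419\right) = -3410 + 2 \left(-419\right) \left(-427\right) = -3410 + 357826 = 354416$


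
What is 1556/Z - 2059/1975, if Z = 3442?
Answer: -2006989/3398975 ≈ -0.59047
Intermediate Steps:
1556/Z - 2059/1975 = 1556/3442 - 2059/1975 = 1556*(1/3442) - 2059*1/1975 = 778/1721 - 2059/1975 = -2006989/3398975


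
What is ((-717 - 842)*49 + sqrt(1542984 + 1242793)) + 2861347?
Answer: 2784956 + sqrt(2785777) ≈ 2.7866e+6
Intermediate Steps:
((-717 - 842)*49 + sqrt(1542984 + 1242793)) + 2861347 = (-1559*49 + sqrt(2785777)) + 2861347 = (-76391 + sqrt(2785777)) + 2861347 = 2784956 + sqrt(2785777)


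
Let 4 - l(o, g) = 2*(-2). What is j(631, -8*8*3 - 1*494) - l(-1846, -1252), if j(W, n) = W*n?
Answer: -432874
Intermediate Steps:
l(o, g) = 8 (l(o, g) = 4 - 2*(-2) = 4 - 1*(-4) = 4 + 4 = 8)
j(631, -8*8*3 - 1*494) - l(-1846, -1252) = 631*(-8*8*3 - 1*494) - 1*8 = 631*(-64*3 - 494) - 8 = 631*(-192 - 494) - 8 = 631*(-686) - 8 = -432866 - 8 = -432874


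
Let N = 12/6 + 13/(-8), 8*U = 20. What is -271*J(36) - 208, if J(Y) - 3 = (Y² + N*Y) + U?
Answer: -356573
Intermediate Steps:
U = 5/2 (U = (⅛)*20 = 5/2 ≈ 2.5000)
N = 3/8 (N = 12*(⅙) + 13*(-⅛) = 2 - 13/8 = 3/8 ≈ 0.37500)
J(Y) = 11/2 + Y² + 3*Y/8 (J(Y) = 3 + ((Y² + 3*Y/8) + 5/2) = 3 + (5/2 + Y² + 3*Y/8) = 11/2 + Y² + 3*Y/8)
-271*J(36) - 208 = -271*(11/2 + 36² + (3/8)*36) - 208 = -271*(11/2 + 1296 + 27/2) - 208 = -271*1315 - 208 = -356365 - 208 = -356573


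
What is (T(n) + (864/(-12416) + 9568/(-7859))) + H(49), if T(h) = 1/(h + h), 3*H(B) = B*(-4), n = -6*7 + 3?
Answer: -2641393055/39640796 ≈ -66.633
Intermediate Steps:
n = -39 (n = -42 + 3 = -39)
H(B) = -4*B/3 (H(B) = (B*(-4))/3 = (-4*B)/3 = -4*B/3)
T(h) = 1/(2*h)
(T(n) + (864/(-12416) + 9568/(-7859))) + H(49) = ((½)/(-39) + (864/(-12416) + 9568/(-7859))) - 4/3*49 = ((½)*(-1/39) + (864*(-1/12416) + 9568*(-1/7859))) - 196/3 = (-1/78 + (-27/388 - 9568/7859)) - 196/3 = (-1/78 - 3924577/3049292) - 196/3 = -154583149/118922388 - 196/3 = -2641393055/39640796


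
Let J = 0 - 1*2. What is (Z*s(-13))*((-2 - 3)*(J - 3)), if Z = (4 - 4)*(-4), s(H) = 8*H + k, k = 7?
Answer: 0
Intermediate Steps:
s(H) = 7 + 8*H (s(H) = 8*H + 7 = 7 + 8*H)
J = -2 (J = 0 - 2 = -2)
Z = 0 (Z = 0*(-4) = 0)
(Z*s(-13))*((-2 - 3)*(J - 3)) = (0*(7 + 8*(-13)))*((-2 - 3)*(-2 - 3)) = (0*(7 - 104))*(-5*(-5)) = (0*(-97))*25 = 0*25 = 0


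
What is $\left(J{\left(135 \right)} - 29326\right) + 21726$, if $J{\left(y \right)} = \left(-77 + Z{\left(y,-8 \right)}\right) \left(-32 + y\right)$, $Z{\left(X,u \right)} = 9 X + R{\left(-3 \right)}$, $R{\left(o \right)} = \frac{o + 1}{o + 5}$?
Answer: $109511$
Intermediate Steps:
$R{\left(o \right)} = \frac{1 + o}{5 + o}$
$Z{\left(X,u \right)} = -1 + 9 X$ ($Z{\left(X,u \right)} = 9 X + \frac{1 - 3}{5 - 3} = 9 X + \frac{1}{2} \left(-2\right) = 9 X - 1 = -1 + 9 X$)
$J{\left(y \right)} = \left(-78 + 9 y\right) \left(-32 + y\right)$ ($J{\left(y \right)} = \left(-77 + \left(-1 + 9 y\right)\right) \left(-32 + y\right) = \left(-78 + 9 y\right) \left(-32 + y\right)$)
$\left(J{\left(135 \right)} - 29326\right) + 21726 = \left(\left(2496 - 49410 + 9 \cdot 135^{2}\right) - 29326\right) + 21726 = \left(\left(2496 - 49410 + 9 \cdot 18225\right) - 29326\right) + 21726 = \left(\left(2496 - 49410 + 164025\right) - 29326\right) + 21726 = \left(117111 - 29326\right) + 21726 = 87785 + 21726 = 109511$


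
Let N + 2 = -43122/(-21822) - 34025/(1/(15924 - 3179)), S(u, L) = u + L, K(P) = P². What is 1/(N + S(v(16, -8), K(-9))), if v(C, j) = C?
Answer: -3637/1577179696423 ≈ -2.3060e-9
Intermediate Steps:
S(u, L) = L + u
N = -1577180049212/3637 (N = -2 + (-43122/(-21822) - 34025/(1/(15924 - 3179))) = -2 + (-43122*(-1/21822) - 34025/(1/12745)) = -2 + (7187/3637 - 34025/1/12745) = -2 + (7187/3637 - 34025*12745) = -2 + (7187/3637 - 433648625) = -2 - 1577180041938/3637 = -1577180049212/3637 ≈ -4.3365e+8)
1/(N + S(v(16, -8), K(-9))) = 1/(-1577180049212/3637 + ((-9)² + 16)) = 1/(-1577180049212/3637 + (81 + 16)) = 1/(-1577180049212/3637 + 97) = 1/(-1577179696423/3637) = -3637/1577179696423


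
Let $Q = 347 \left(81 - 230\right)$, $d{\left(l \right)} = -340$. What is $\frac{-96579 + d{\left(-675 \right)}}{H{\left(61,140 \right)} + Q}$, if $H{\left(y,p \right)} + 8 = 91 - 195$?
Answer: $\frac{96919}{51815} \approx 1.8705$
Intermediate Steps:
$H{\left(y,p \right)} = -112$ ($H{\left(y,p \right)} = -8 + \left(91 - 195\right) = -8 - 104 = -112$)
$Q = -51703$ ($Q = 347 \left(-149\right) = -51703$)
$\frac{-96579 + d{\left(-675 \right)}}{H{\left(61,140 \right)} + Q} = \frac{-96579 - 340}{-112 - 51703} = - \frac{96919}{-51815} = \left(-96919\right) \left(- \frac{1}{51815}\right) = \frac{96919}{51815}$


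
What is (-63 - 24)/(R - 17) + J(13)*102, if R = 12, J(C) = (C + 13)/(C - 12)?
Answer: 13347/5 ≈ 2669.4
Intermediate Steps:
J(C) = (13 + C)/(-12 + C)
(-63 - 24)/(R - 17) + J(13)*102 = (-63 - 24)/(12 - 17) + ((13 + 13)/(-12 + 13))*102 = -87/(-5) + (26/1)*102 = -87*(-⅕) + (1*26)*102 = 87/5 + 26*102 = 87/5 + 2652 = 13347/5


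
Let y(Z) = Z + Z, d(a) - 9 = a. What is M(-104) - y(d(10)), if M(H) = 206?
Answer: 168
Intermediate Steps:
d(a) = 9 + a
y(Z) = 2*Z
M(-104) - y(d(10)) = 206 - 2*(9 + 10) = 206 - 2*19 = 206 - 1*38 = 206 - 38 = 168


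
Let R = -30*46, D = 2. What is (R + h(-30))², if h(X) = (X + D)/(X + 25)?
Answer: 47224384/25 ≈ 1.8890e+6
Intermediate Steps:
h(X) = (2 + X)/(25 + X) (h(X) = (X + 2)/(X + 25) = (2 + X)/(25 + X))
R = -1380
(R + h(-30))² = (-1380 + (2 - 30)/(25 - 30))² = (-1380 - 28/(-5))² = (-1380 - ⅕*(-28))² = (-1380 + 28/5)² = (-6872/5)² = 47224384/25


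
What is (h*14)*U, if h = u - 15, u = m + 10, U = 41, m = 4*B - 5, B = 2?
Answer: -1148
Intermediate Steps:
m = 3 (m = 4*2 - 5 = 8 - 5 = 3)
u = 13 (u = 3 + 10 = 13)
h = -2 (h = 13 - 15 = -2)
(h*14)*U = -2*14*41 = -28*41 = -1148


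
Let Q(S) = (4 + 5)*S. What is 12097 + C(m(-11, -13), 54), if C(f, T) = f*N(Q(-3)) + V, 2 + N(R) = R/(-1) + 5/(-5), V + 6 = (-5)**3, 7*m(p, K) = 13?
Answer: 84074/7 ≈ 12011.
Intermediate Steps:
m(p, K) = 13/7 (m(p, K) = (1/7)*13 = 13/7)
V = -131 (V = -6 + (-5)**3 = -6 - 125 = -131)
Q(S) = 9*S
N(R) = -3 - R (N(R) = -2 + (R/(-1) + 5/(-5)) = -2 + (R*(-1) + 5*(-1/5)) = -2 + (-R - 1) = -2 + (-1 - R) = -3 - R)
C(f, T) = -131 + 24*f (C(f, T) = f*(-3 - 9*(-3)) - 131 = f*(-3 - 1*(-27)) - 131 = f*(-3 + 27) - 131 = f*24 - 131 = 24*f - 131 = -131 + 24*f)
12097 + C(m(-11, -13), 54) = 12097 + (-131 + 24*(13/7)) = 12097 + (-131 + 312/7) = 12097 - 605/7 = 84074/7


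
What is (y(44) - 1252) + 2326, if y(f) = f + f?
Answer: 1162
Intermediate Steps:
y(f) = 2*f
(y(44) - 1252) + 2326 = (2*44 - 1252) + 2326 = (88 - 1252) + 2326 = -1164 + 2326 = 1162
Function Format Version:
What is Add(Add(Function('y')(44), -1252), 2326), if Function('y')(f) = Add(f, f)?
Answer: 1162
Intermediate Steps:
Function('y')(f) = Mul(2, f)
Add(Add(Function('y')(44), -1252), 2326) = Add(Add(Mul(2, 44), -1252), 2326) = Add(Add(88, -1252), 2326) = Add(-1164, 2326) = 1162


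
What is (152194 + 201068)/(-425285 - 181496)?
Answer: -50466/86683 ≈ -0.58219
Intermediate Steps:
(152194 + 201068)/(-425285 - 181496) = 353262/(-606781) = 353262*(-1/606781) = -50466/86683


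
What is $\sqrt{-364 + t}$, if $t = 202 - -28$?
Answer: $i \sqrt{134} \approx 11.576 i$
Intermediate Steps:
$t = 230$ ($t = 202 + 28 = 230$)
$\sqrt{-364 + t} = \sqrt{-364 + 230} = \sqrt{-134} = i \sqrt{134}$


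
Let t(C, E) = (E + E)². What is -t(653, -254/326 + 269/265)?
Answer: -415507456/1865808025 ≈ -0.22270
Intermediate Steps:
t(C, E) = 4*E² (t(C, E) = (2*E)² = 4*E²)
-t(653, -254/326 + 269/265) = -4*(-254/326 + 269/265)² = -4*(-254*1/326 + 269*(1/265))² = -4*(-127/163 + 269/265)² = -4*(10192/43195)² = -4*103876864/1865808025 = -1*415507456/1865808025 = -415507456/1865808025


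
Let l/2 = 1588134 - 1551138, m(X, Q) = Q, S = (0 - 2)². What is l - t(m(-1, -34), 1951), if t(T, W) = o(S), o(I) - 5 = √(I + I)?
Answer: 73987 - 2*√2 ≈ 73984.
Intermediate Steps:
S = 4 (S = (-2)² = 4)
o(I) = 5 + √2*√I (o(I) = 5 + √(I + I) = 5 + √(2*I) = 5 + √2*√I)
t(T, W) = 5 + 2*√2 (t(T, W) = 5 + √2*√4 = 5 + √2*2 = 5 + 2*√2)
l = 73992 (l = 2*(1588134 - 1551138) = 2*36996 = 73992)
l - t(m(-1, -34), 1951) = 73992 - (5 + 2*√2) = 73992 + (-5 - 2*√2) = 73987 - 2*√2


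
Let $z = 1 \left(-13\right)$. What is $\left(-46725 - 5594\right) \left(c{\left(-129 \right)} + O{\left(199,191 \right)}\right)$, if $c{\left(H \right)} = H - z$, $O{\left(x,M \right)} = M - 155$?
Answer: $4185520$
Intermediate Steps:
$O{\left(x,M \right)} = -155 + M$
$z = -13$
$c{\left(H \right)} = 13 + H$ ($c{\left(H \right)} = H - -13 = H + 13 = 13 + H$)
$\left(-46725 - 5594\right) \left(c{\left(-129 \right)} + O{\left(199,191 \right)}\right) = \left(-46725 - 5594\right) \left(\left(13 - 129\right) + \left(-155 + 191\right)\right) = - 52319 \left(-116 + 36\right) = \left(-52319\right) \left(-80\right) = 4185520$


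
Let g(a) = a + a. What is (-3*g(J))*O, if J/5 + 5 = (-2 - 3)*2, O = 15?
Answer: 6750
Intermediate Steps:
J = -75 (J = -25 + 5*((-2 - 3)*2) = -25 + 5*(-5*2) = -25 + 5*(-10) = -25 - 50 = -75)
g(a) = 2*a
(-3*g(J))*O = -6*(-75)*15 = -3*(-150)*15 = 450*15 = 6750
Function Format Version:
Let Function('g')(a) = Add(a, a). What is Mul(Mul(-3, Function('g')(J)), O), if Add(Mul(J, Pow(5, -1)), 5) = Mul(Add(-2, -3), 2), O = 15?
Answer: 6750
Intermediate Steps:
J = -75 (J = Add(-25, Mul(5, Mul(Add(-2, -3), 2))) = Add(-25, Mul(5, Mul(-5, 2))) = Add(-25, Mul(5, -10)) = Add(-25, -50) = -75)
Function('g')(a) = Mul(2, a)
Mul(Mul(-3, Function('g')(J)), O) = Mul(Mul(-3, Mul(2, -75)), 15) = Mul(Mul(-3, -150), 15) = Mul(450, 15) = 6750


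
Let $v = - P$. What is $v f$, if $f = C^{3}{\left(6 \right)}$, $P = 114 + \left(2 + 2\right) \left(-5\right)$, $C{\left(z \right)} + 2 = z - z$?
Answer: $752$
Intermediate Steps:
$C{\left(z \right)} = -2$ ($C{\left(z \right)} = -2 + \left(z - z\right) = -2 + 0 = -2$)
$P = 94$ ($P = 114 + 4 \left(-5\right) = 114 - 20 = 94$)
$v = -94$ ($v = \left(-1\right) 94 = -94$)
$f = -8$ ($f = \left(-2\right)^{3} = -8$)
$v f = \left(-94\right) \left(-8\right) = 752$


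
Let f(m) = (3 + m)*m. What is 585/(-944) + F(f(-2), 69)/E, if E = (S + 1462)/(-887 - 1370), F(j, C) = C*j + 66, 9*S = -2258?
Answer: 343564371/2572400 ≈ 133.56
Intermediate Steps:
S = -2258/9 (S = (⅑)*(-2258) = -2258/9 ≈ -250.89)
f(m) = m*(3 + m)
F(j, C) = 66 + C*j
E = -10900/20313 (E = (-2258/9 + 1462)/(-887 - 1370) = (10900/9)/(-2257) = (10900/9)*(-1/2257) = -10900/20313 ≈ -0.53660)
585/(-944) + F(f(-2), 69)/E = 585/(-944) + (66 + 69*(-2*(3 - 2)))/(-10900/20313) = 585*(-1/944) + (66 + 69*(-2*1))*(-20313/10900) = -585/944 + (66 + 69*(-2))*(-20313/10900) = -585/944 + (66 - 138)*(-20313/10900) = -585/944 - 72*(-20313/10900) = -585/944 + 365634/2725 = 343564371/2572400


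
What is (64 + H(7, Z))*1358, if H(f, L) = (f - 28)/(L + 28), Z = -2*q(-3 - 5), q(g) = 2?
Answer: 342895/4 ≈ 85724.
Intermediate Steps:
Z = -4 (Z = -2*2 = -4)
H(f, L) = (-28 + f)/(28 + L)
(64 + H(7, Z))*1358 = (64 + (-28 + 7)/(28 - 4))*1358 = (64 - 21/24)*1358 = (64 + (1/24)*(-21))*1358 = (64 - 7/8)*1358 = (505/8)*1358 = 342895/4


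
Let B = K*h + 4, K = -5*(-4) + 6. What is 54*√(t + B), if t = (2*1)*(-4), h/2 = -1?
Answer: 108*I*√14 ≈ 404.1*I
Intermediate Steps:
h = -2 (h = 2*(-1) = -2)
t = -8 (t = 2*(-4) = -8)
K = 26 (K = 20 + 6 = 26)
B = -48 (B = 26*(-2) + 4 = -52 + 4 = -48)
54*√(t + B) = 54*√(-8 - 48) = 54*√(-56) = 54*(2*I*√14) = 108*I*√14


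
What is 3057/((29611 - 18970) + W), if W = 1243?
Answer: 3057/11884 ≈ 0.25724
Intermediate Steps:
3057/((29611 - 18970) + W) = 3057/((29611 - 18970) + 1243) = 3057/(10641 + 1243) = 3057/11884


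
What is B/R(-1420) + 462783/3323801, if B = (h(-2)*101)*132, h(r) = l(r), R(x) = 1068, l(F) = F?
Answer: -7344298135/295818289 ≈ -24.827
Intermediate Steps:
h(r) = r
B = -26664 (B = -2*101*132 = -202*132 = -26664)
B/R(-1420) + 462783/3323801 = -26664/1068 + 462783/3323801 = -26664*1/1068 + 462783*(1/3323801) = -2222/89 + 462783/3323801 = -7344298135/295818289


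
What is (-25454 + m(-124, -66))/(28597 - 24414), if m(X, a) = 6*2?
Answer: -25442/4183 ≈ -6.0822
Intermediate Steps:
m(X, a) = 12
(-25454 + m(-124, -66))/(28597 - 24414) = (-25454 + 12)/(28597 - 24414) = -25442/4183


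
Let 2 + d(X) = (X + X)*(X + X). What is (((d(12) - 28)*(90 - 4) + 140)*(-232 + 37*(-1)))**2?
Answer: 160499101542976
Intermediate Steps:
d(X) = -2 + 4*X**2 (d(X) = -2 + (X + X)*(X + X) = -2 + (2*X)*(2*X) = -2 + 4*X**2)
(((d(12) - 28)*(90 - 4) + 140)*(-232 + 37*(-1)))**2 = ((((-2 + 4*12**2) - 28)*(90 - 4) + 140)*(-232 + 37*(-1)))**2 = ((((-2 + 4*144) - 28)*86 + 140)*(-232 - 37))**2 = ((((-2 + 576) - 28)*86 + 140)*(-269))**2 = (((574 - 28)*86 + 140)*(-269))**2 = ((546*86 + 140)*(-269))**2 = ((46956 + 140)*(-269))**2 = (47096*(-269))**2 = (-12668824)**2 = 160499101542976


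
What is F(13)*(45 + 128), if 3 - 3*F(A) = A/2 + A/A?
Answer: -519/2 ≈ -259.50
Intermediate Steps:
F(A) = ⅔ - A/6 (F(A) = 1 - (A/2 + A/A)/3 = 1 - (A*(½) + 1)/3 = 1 - (A/2 + 1)/3 = 1 - (1 + A/2)/3 = 1 + (-⅓ - A/6) = ⅔ - A/6)
F(13)*(45 + 128) = (⅔ - ⅙*13)*(45 + 128) = (⅔ - 13/6)*173 = -3/2*173 = -519/2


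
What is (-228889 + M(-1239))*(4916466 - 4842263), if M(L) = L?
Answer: -17076187984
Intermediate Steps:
(-228889 + M(-1239))*(4916466 - 4842263) = (-228889 - 1239)*(4916466 - 4842263) = -230128*74203 = -17076187984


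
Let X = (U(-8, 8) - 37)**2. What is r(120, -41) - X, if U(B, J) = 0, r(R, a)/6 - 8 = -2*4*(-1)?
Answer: -1273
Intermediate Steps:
r(R, a) = 96 (r(R, a) = 48 + 6*(-2*4*(-1)) = 48 + 6*(-8*(-1)) = 48 + 6*8 = 48 + 48 = 96)
X = 1369 (X = (0 - 37)**2 = (-37)**2 = 1369)
r(120, -41) - X = 96 - 1*1369 = 96 - 1369 = -1273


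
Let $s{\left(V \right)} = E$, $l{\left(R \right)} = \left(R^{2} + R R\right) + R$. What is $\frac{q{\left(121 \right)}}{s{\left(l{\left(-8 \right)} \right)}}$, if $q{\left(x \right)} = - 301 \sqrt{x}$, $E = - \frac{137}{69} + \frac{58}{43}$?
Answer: $\frac{9823737}{1889} \approx 5200.5$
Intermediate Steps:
$l{\left(R \right)} = R + 2 R^{2}$ ($l{\left(R \right)} = \left(R^{2} + R^{2}\right) + R = 2 R^{2} + R = R + 2 R^{2}$)
$E = - \frac{1889}{2967}$ ($E = \left(-137\right) \frac{1}{69} + 58 \cdot \frac{1}{43} = - \frac{137}{69} + \frac{58}{43} = - \frac{1889}{2967} \approx -0.63667$)
$s{\left(V \right)} = - \frac{1889}{2967}$
$\frac{q{\left(121 \right)}}{s{\left(l{\left(-8 \right)} \right)}} = \frac{\left(-301\right) \sqrt{121}}{- \frac{1889}{2967}} = \left(-301\right) 11 \left(- \frac{2967}{1889}\right) = \left(-3311\right) \left(- \frac{2967}{1889}\right) = \frac{9823737}{1889}$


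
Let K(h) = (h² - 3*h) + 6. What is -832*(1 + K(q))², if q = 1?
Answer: -20800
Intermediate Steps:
K(h) = 6 + h² - 3*h
-832*(1 + K(q))² = -832*(1 + (6 + 1² - 3*1))² = -832*(1 + (6 + 1 - 3))² = -832*(1 + 4)² = -832*5² = -832*25 = -20800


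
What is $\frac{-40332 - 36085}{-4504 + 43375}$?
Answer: $- \frac{76417}{38871} \approx -1.9659$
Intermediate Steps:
$\frac{-40332 - 36085}{-4504 + 43375} = - \frac{76417}{38871}$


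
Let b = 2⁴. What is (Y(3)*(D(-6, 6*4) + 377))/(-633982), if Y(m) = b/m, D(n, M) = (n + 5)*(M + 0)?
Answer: -2824/950973 ≈ -0.0029696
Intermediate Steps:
D(n, M) = M*(5 + n) (D(n, M) = (5 + n)*M = M*(5 + n))
b = 16
Y(m) = 16/m
(Y(3)*(D(-6, 6*4) + 377))/(-633982) = ((16/3)*((6*4)*(5 - 6) + 377))/(-633982) = ((16*(⅓))*(24*(-1) + 377))*(-1/633982) = (16*(-24 + 377)/3)*(-1/633982) = ((16/3)*353)*(-1/633982) = (5648/3)*(-1/633982) = -2824/950973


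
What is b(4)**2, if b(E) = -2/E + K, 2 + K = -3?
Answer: 121/4 ≈ 30.250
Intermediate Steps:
K = -5 (K = -2 - 3 = -5)
b(E) = -5 - 2/E (b(E) = -2/E - 5 = -5 - 2/E)
b(4)**2 = (-5 - 2/4)**2 = (-5 - 2*1/4)**2 = (-5 - 1/2)**2 = (-11/2)**2 = 121/4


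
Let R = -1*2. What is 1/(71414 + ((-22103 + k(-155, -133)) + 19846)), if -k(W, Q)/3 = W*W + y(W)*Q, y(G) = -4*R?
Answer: 1/274 ≈ 0.0036496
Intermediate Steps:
R = -2
y(G) = 8 (y(G) = -4*(-2) = 8)
k(W, Q) = -24*Q - 3*W² (k(W, Q) = -3*(W*W + 8*Q) = -3*(W² + 8*Q) = -24*Q - 3*W²)
1/(71414 + ((-22103 + k(-155, -133)) + 19846)) = 1/(71414 + ((-22103 + (-24*(-133) - 3*(-155)²)) + 19846)) = 1/(71414 + ((-22103 + (3192 - 3*24025)) + 19846)) = 1/(71414 + ((-22103 + (3192 - 72075)) + 19846)) = 1/(71414 + ((-22103 - 68883) + 19846)) = 1/(71414 + (-90986 + 19846)) = 1/(71414 - 71140) = 1/274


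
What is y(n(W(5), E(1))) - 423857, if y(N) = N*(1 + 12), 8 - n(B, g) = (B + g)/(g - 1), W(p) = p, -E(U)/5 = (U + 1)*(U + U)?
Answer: -2966336/7 ≈ -4.2376e+5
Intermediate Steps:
E(U) = -10*U*(1 + U) (E(U) = -5*(U + 1)*(U + U) = -5*(1 + U)*2*U = -10*U*(1 + U))
n(B, g) = 8 - (B + g)/(-1 + g) (n(B, g) = 8 - (B + g)/(g - 1) = 8 - (B + g)/(-1 + g))
y(N) = 13*N (y(N) = N*13 = 13*N)
y(n(W(5), E(1))) - 423857 = 13*((-8 - 1*5 + 7*(-10*1*(1 + 1)))/(-1 - 10*1*(1 + 1))) - 423857 = 13*((-8 - 5 + 7*(-10*1*2))/(-1 - 10*1*2)) - 423857 = 13*((-8 - 5 + 7*(-20))/(-1 - 20)) - 423857 = 13*((-8 - 5 - 140)/(-21)) - 423857 = 13*(-1/21*(-153)) - 423857 = 13*(51/7) - 423857 = 663/7 - 423857 = -2966336/7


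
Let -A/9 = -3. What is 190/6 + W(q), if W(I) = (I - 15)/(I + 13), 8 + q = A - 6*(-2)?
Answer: 1057/33 ≈ 32.030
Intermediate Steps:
A = 27 (A = -9*(-3) = 27)
q = 31 (q = -8 + (27 - 6*(-2)) = -8 + (27 - 1*(-12)) = -8 + (27 + 12) = -8 + 39 = 31)
W(I) = (-15 + I)/(13 + I)
190/6 + W(q) = 190/6 + (-15 + 31)/(13 + 31) = 190*(⅙) + 16/44 = 95/3 + (1/44)*16 = 95/3 + 4/11 = 1057/33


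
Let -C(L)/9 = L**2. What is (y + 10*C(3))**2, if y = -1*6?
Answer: 665856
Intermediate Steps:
y = -6
C(L) = -9*L**2
(y + 10*C(3))**2 = (-6 + 10*(-9*3**2))**2 = (-6 + 10*(-9*9))**2 = (-6 + 10*(-81))**2 = (-6 - 810)**2 = (-816)**2 = 665856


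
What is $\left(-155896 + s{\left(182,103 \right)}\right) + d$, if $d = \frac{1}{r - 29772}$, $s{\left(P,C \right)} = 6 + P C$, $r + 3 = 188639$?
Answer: $- \frac{21787244415}{158864} \approx -1.3714 \cdot 10^{5}$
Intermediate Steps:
$r = 188636$ ($r = -3 + 188639 = 188636$)
$s{\left(P,C \right)} = 6 + C P$
$d = \frac{1}{158864}$ ($d = \frac{1}{188636 - 29772} = \frac{1}{158864} \approx 6.2947 \cdot 10^{-6}$)
$\left(-155896 + s{\left(182,103 \right)}\right) + d = \left(-155896 + \left(6 + 103 \cdot 182\right)\right) + \frac{1}{158864} = \left(-155896 + \left(6 + 18746\right)\right) + \frac{1}{158864} = \left(-155896 + 18752\right) + \frac{1}{158864} = -137144 + \frac{1}{158864} = - \frac{21787244415}{158864}$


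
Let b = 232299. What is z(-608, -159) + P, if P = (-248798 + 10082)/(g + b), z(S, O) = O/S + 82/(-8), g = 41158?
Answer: -1805843689/166261856 ≈ -10.861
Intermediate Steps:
z(S, O) = -41/4 + O/S (z(S, O) = O/S + 82*(-1/8) = O/S - 41/4 = -41/4 + O/S)
P = -238716/273457 (P = (-248798 + 10082)/(41158 + 232299) = -238716/273457 ≈ -0.87296)
z(-608, -159) + P = (-41/4 - 159/(-608)) - 238716/273457 = (-41/4 - 159*(-1/608)) - 238716/273457 = (-41/4 + 159/608) - 238716/273457 = -6073/608 - 238716/273457 = -1805843689/166261856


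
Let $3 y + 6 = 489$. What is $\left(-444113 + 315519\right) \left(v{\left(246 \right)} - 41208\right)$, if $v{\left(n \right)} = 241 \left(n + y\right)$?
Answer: $-7314298126$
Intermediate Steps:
$y = 161$ ($y = -2 + \frac{1}{3} \cdot 489 = -2 + 163 = 161$)
$v{\left(n \right)} = 38801 + 241 n$ ($v{\left(n \right)} = 241 \left(n + 161\right) = 241 \left(161 + n\right) = 38801 + 241 n$)
$\left(-444113 + 315519\right) \left(v{\left(246 \right)} - 41208\right) = \left(-444113 + 315519\right) \left(\left(38801 + 241 \cdot 246\right) - 41208\right) = - 128594 \left(\left(38801 + 59286\right) - 41208\right) = - 128594 \left(98087 - 41208\right) = \left(-128594\right) 56879 = -7314298126$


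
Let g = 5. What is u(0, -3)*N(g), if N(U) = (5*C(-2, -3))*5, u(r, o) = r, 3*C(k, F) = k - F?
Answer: 0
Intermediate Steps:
C(k, F) = -F/3 + k/3 (C(k, F) = (k - F)/3 = -F/3 + k/3)
N(U) = 25/3 (N(U) = (5*(-⅓*(-3) + (⅓)*(-2)))*5 = (5*(1 - ⅔))*5 = (5*(⅓))*5 = (5/3)*5 = 25/3)
u(0, -3)*N(g) = 0*(25/3) = 0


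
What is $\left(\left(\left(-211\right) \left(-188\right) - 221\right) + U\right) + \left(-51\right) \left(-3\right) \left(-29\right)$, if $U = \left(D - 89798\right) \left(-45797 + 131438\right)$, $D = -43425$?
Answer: $-11409315933$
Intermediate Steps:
$U = -11409350943$ ($U = \left(-43425 - 89798\right) \left(-45797 + 131438\right) = \left(-133223\right) 85641 = -11409350943$)
$\left(\left(\left(-211\right) \left(-188\right) - 221\right) + U\right) + \left(-51\right) \left(-3\right) \left(-29\right) = \left(\left(\left(-211\right) \left(-188\right) - 221\right) - 11409350943\right) + \left(-51\right) \left(-3\right) \left(-29\right) = \left(\left(39668 - 221\right) - 11409350943\right) + 153 \left(-29\right) = \left(39447 - 11409350943\right) - 4437 = -11409311496 - 4437 = -11409315933$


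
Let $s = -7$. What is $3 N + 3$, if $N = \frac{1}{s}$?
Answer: $\frac{18}{7} \approx 2.5714$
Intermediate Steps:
$N = - \frac{1}{7}$ ($N = \frac{1}{-7} = - \frac{1}{7} \approx -0.14286$)
$3 N + 3 = 3 \left(- \frac{1}{7}\right) + 3 = - \frac{3}{7} + 3 = \frac{18}{7}$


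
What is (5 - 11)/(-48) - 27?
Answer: -215/8 ≈ -26.875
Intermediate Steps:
(5 - 11)/(-48) - 27 = -1/48*(-6) - 27 = 1/8 - 27 = -215/8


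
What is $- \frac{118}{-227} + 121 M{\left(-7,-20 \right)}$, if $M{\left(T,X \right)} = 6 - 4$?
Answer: $\frac{55052}{227} \approx 242.52$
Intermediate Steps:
$M{\left(T,X \right)} = 2$ ($M{\left(T,X \right)} = 6 - 4 = 2$)
$- \frac{118}{-227} + 121 M{\left(-7,-20 \right)} = - \frac{118}{-227} + 121 \cdot 2 = \left(-118\right) \left(- \frac{1}{227}\right) + 242 = \frac{118}{227} + 242 = \frac{55052}{227}$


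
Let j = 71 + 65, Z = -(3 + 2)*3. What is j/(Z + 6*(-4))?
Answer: -136/39 ≈ -3.4872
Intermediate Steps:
Z = -15 (Z = -5*3 = -1*15 = -15)
j = 136
j/(Z + 6*(-4)) = 136/(-15 + 6*(-4)) = 136/(-15 - 24) = 136/(-39) = 136*(-1/39) = -136/39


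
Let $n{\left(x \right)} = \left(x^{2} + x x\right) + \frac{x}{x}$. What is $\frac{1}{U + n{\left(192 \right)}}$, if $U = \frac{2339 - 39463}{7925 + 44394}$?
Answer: $\frac{52319}{3857390427} \approx 1.3563 \cdot 10^{-5}$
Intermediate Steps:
$U = - \frac{37124}{52319} \approx -0.70957$
$n{\left(x \right)} = 1 + 2 x^{2}$ ($n{\left(x \right)} = \left(x^{2} + x^{2}\right) + 1 = 2 x^{2} + 1 = 1 + 2 x^{2}$)
$\frac{1}{U + n{\left(192 \right)}} = \frac{1}{- \frac{37124}{52319} + \left(1 + 2 \cdot 192^{2}\right)} = \frac{1}{- \frac{37124}{52319} + \left(1 + 2 \cdot 36864\right)} = \frac{1}{- \frac{37124}{52319} + \left(1 + 73728\right)} = \frac{1}{- \frac{37124}{52319} + 73729} = \frac{1}{\frac{3857390427}{52319}} = \frac{52319}{3857390427}$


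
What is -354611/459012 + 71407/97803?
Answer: -635116583/14964250212 ≈ -0.042442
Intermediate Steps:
-354611/459012 + 71407/97803 = -635116583/14964250212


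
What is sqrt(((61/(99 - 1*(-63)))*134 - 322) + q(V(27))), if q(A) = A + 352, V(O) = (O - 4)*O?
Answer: sqrt(56818)/9 ≈ 26.485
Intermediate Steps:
V(O) = O*(-4 + O) (V(O) = (-4 + O)*O = O*(-4 + O))
q(A) = 352 + A
sqrt(((61/(99 - 1*(-63)))*134 - 322) + q(V(27))) = sqrt(((61/(99 - 1*(-63)))*134 - 322) + (352 + 27*(-4 + 27))) = sqrt(((61/(99 + 63))*134 - 322) + (352 + 27*23)) = sqrt(((61/162)*134 - 322) + (352 + 621)) = sqrt(((61*(1/162))*134 - 322) + 973) = sqrt(((61/162)*134 - 322) + 973) = sqrt((4087/81 - 322) + 973) = sqrt(-21995/81 + 973) = sqrt(56818/81) = sqrt(56818)/9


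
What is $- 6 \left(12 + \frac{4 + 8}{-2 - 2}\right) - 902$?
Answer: $-956$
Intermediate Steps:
$- 6 \left(12 + \frac{4 + 8}{-2 - 2}\right) - 902 = - 6 \left(12 + \frac{12}{-4}\right) - 902 = - 6 \left(12 + 12 \left(- \frac{1}{4}\right)\right) - 902 = - 6 \left(12 - 3\right) - 902 = \left(-6\right) 9 - 902 = -54 - 902 = -956$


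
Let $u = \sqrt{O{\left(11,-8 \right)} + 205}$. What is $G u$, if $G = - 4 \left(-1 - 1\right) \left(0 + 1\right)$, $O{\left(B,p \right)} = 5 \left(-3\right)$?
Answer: $8 \sqrt{190} \approx 110.27$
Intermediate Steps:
$O{\left(B,p \right)} = -15$
$G = 8$ ($G = - 4 \left(\left(-2\right) 1\right) = \left(-4\right) \left(-2\right) = 8$)
$u = \sqrt{190}$ ($u = \sqrt{-15 + 205} = \sqrt{190} \approx 13.784$)
$G u = 8 \sqrt{190}$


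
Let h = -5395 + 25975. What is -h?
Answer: -20580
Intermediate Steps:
h = 20580
-h = -1*20580 = -20580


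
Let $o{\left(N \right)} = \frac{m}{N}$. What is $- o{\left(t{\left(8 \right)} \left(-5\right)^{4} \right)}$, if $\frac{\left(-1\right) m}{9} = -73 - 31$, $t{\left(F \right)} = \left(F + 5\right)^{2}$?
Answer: $- \frac{72}{8125} \approx -0.0088615$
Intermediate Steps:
$t{\left(F \right)} = \left(5 + F\right)^{2}$
$m = 936$ ($m = - 9 \left(-73 - 31\right) = \left(-9\right) \left(-104\right) = 936$)
$o{\left(N \right)} = \frac{936}{N}$
$- o{\left(t{\left(8 \right)} \left(-5\right)^{4} \right)} = - \frac{936}{\left(5 + 8\right)^{2} \left(-5\right)^{4}} = - \frac{936}{13^{2} \cdot 625} = - \frac{936}{169 \cdot 625} = - \frac{936}{105625} = \left(-1\right) \frac{72}{8125} = - \frac{72}{8125}$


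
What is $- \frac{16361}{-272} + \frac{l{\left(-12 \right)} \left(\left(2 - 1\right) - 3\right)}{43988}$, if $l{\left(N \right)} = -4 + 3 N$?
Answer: $\frac{179927357}{2991184} \approx 60.153$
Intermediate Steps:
$- \frac{16361}{-272} + \frac{l{\left(-12 \right)} \left(\left(2 - 1\right) - 3\right)}{43988} = - \frac{16361}{-272} + \frac{\left(-4 + 3 \left(-12\right)\right) \left(\left(2 - 1\right) - 3\right)}{43988} = \left(-16361\right) \left(- \frac{1}{272}\right) + \left(-4 - 36\right) \left(1 - 3\right) \frac{1}{43988} = \frac{16361}{272} + \left(-40\right) \left(-2\right) \frac{1}{43988} = \frac{16361}{272} + 80 \cdot \frac{1}{43988} = \frac{16361}{272} + \frac{20}{10997} = \frac{179927357}{2991184}$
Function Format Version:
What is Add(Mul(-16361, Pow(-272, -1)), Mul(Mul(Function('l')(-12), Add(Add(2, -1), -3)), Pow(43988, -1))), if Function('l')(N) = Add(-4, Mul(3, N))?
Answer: Rational(179927357, 2991184) ≈ 60.153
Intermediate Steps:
Add(Mul(-16361, Pow(-272, -1)), Mul(Mul(Function('l')(-12), Add(Add(2, -1), -3)), Pow(43988, -1))) = Add(Mul(-16361, Pow(-272, -1)), Mul(Mul(Add(-4, Mul(3, -12)), Add(Add(2, -1), -3)), Pow(43988, -1))) = Add(Mul(-16361, Rational(-1, 272)), Mul(Mul(Add(-4, -36), Add(1, -3)), Rational(1, 43988))) = Add(Rational(16361, 272), Mul(Mul(-40, -2), Rational(1, 43988))) = Add(Rational(16361, 272), Mul(80, Rational(1, 43988))) = Add(Rational(16361, 272), Rational(20, 10997)) = Rational(179927357, 2991184)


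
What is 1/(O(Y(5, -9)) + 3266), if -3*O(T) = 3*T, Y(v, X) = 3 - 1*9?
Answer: 1/3272 ≈ 0.00030562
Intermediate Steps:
Y(v, X) = -6 (Y(v, X) = 3 - 9 = -6)
O(T) = -T
1/(O(Y(5, -9)) + 3266) = 1/(-1*(-6) + 3266) = 1/(6 + 3266) = 1/3272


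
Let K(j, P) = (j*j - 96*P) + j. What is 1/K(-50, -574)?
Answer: 1/57554 ≈ 1.7375e-5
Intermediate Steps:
K(j, P) = j + j**2 - 96*P (K(j, P) = (j**2 - 96*P) + j = j + j**2 - 96*P)
1/K(-50, -574) = 1/(-50 + (-50)**2 - 96*(-574)) = 1/(-50 + 2500 + 55104) = 1/57554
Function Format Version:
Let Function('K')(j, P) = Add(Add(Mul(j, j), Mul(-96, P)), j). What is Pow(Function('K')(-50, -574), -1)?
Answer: Rational(1, 57554) ≈ 1.7375e-5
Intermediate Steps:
Function('K')(j, P) = Add(j, Pow(j, 2), Mul(-96, P)) (Function('K')(j, P) = Add(Add(Pow(j, 2), Mul(-96, P)), j) = Add(j, Pow(j, 2), Mul(-96, P)))
Pow(Function('K')(-50, -574), -1) = Pow(Add(-50, Pow(-50, 2), Mul(-96, -574)), -1) = Pow(Add(-50, 2500, 55104), -1) = Pow(57554, -1) = Rational(1, 57554)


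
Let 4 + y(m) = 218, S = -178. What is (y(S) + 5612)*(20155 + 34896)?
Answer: 320727126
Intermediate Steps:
y(m) = 214 (y(m) = -4 + 218 = 214)
(y(S) + 5612)*(20155 + 34896) = (214 + 5612)*(20155 + 34896) = 5826*55051 = 320727126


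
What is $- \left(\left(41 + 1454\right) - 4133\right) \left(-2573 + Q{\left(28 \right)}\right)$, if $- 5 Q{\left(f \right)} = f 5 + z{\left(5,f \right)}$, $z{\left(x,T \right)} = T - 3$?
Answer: $-6874628$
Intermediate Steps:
$z{\left(x,T \right)} = -3 + T$ ($z{\left(x,T \right)} = T - 3 = -3 + T$)
$Q{\left(f \right)} = \frac{3}{5} - \frac{6 f}{5}$ ($Q{\left(f \right)} = - \frac{f 5 + \left(-3 + f\right)}{5} = - \frac{5 f + \left(-3 + f\right)}{5} = - \frac{-3 + 6 f}{5} = \frac{3}{5} - \frac{6 f}{5}$)
$- \left(\left(41 + 1454\right) - 4133\right) \left(-2573 + Q{\left(28 \right)}\right) = - \left(\left(41 + 1454\right) - 4133\right) \left(-2573 + \left(\frac{3}{5} - \frac{168}{5}\right)\right) = - \left(1495 - 4133\right) \left(-2573 + \left(\frac{3}{5} - \frac{168}{5}\right)\right) = - \left(-2638\right) \left(-2573 - 33\right) = - \left(-2638\right) \left(-2606\right) = \left(-1\right) 6874628 = -6874628$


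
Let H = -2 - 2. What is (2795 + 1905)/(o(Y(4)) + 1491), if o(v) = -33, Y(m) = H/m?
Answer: 2350/729 ≈ 3.2236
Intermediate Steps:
H = -4
Y(m) = -4/m
(2795 + 1905)/(o(Y(4)) + 1491) = (2795 + 1905)/(-33 + 1491) = 4700/1458 = 4700*(1/1458) = 2350/729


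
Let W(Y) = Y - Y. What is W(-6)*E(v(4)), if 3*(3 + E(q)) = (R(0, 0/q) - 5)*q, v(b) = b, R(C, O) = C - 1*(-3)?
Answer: 0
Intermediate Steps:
R(C, O) = 3 + C (R(C, O) = C + 3 = 3 + C)
W(Y) = 0
E(q) = -3 - 2*q/3 (E(q) = -3 + (((3 + 0) - 5)*q)/3 = -3 + ((3 - 5)*q)/3 = -3 + (-2*q)/3 = -3 - 2*q/3)
W(-6)*E(v(4)) = 0*(-3 - ⅔*4) = 0*(-3 - 8/3) = 0*(-17/3) = 0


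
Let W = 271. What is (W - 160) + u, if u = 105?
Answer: 216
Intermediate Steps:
(W - 160) + u = (271 - 160) + 105 = 111 + 105 = 216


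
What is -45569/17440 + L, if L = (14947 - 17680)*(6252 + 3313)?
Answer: -455901614369/17440 ≈ -2.6141e+7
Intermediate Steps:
L = -26141145 (L = -2733*9565 = -26141145)
-45569/17440 + L = -45569/17440 - 26141145 = -455901614369/17440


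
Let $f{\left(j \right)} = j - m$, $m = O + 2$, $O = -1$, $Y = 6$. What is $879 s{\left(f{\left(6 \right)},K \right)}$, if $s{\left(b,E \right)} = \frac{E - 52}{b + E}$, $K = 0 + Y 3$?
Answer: $- \frac{29886}{23} \approx -1299.4$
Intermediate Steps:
$m = 1$ ($m = -1 + 2 = 1$)
$K = 18$ ($K = 0 + 6 \cdot 3 = 0 + 18 = 18$)
$f{\left(j \right)} = -1 + j$ ($f{\left(j \right)} = j - 1 = -1 + j$)
$s{\left(b,E \right)} = \frac{-52 + E}{E + b}$
$879 s{\left(f{\left(6 \right)},K \right)} = 879 \frac{-52 + 18}{18 + \left(-1 + 6\right)} = 879 \frac{1}{18 + 5} \left(-34\right) = 879 \cdot \frac{1}{23} \left(-34\right) = 879 \left(- \frac{34}{23}\right) = - \frac{29886}{23}$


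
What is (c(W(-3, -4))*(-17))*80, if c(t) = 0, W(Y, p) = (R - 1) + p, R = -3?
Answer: 0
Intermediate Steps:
W(Y, p) = -4 + p (W(Y, p) = (-3 - 1) + p = -4 + p)
(c(W(-3, -4))*(-17))*80 = (0*(-17))*80 = 0*80 = 0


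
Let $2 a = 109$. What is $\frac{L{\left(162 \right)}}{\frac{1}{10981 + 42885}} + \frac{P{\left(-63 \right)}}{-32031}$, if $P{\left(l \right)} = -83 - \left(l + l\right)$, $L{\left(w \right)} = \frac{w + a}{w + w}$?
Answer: $\frac{41505017303}{1153116} \approx 35994.0$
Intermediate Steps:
$a = \frac{109}{2}$ ($a = \frac{1}{2} \cdot 109 = \frac{109}{2} \approx 54.5$)
$L{\left(w \right)} = \frac{\frac{109}{2} + w}{2 w}$ ($L{\left(w \right)} = \frac{w + \frac{109}{2}}{w + w} = \frac{\frac{109}{2} + w}{2 w}$)
$P{\left(l \right)} = -83 - 2 l$
$\frac{L{\left(162 \right)}}{\frac{1}{10981 + 42885}} + \frac{P{\left(-63 \right)}}{-32031} = \frac{\frac{1}{4} \cdot \frac{1}{162} \left(109 + 2 \cdot 162\right)}{\frac{1}{10981 + 42885}} + \frac{-83 - -126}{-32031} = \frac{\frac{1}{4} \cdot \frac{1}{162} \left(109 + 324\right)}{\frac{1}{53866}} + \left(-83 + 126\right) \left(- \frac{1}{32031}\right) = \frac{1}{4} \cdot \frac{1}{162} \cdot 433 \frac{1}{\frac{1}{53866}} + 43 \left(- \frac{1}{32031}\right) = \frac{433}{648} \cdot 53866 - \frac{43}{32031} = \frac{11661989}{324} - \frac{43}{32031} = \frac{41505017303}{1153116}$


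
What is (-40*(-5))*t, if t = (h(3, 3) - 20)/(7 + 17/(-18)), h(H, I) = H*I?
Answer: -39600/109 ≈ -363.30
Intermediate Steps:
t = -198/109 (t = (3*3 - 20)/(7 + 17/(-18)) = (9 - 20)/(7 + 17*(-1/18)) = -11/(7 - 17/18) = -11/109/18 = -11*18/109 = -198/109 ≈ -1.8165)
(-40*(-5))*t = -40*(-5)*(-198/109) = 200*(-198/109) = -39600/109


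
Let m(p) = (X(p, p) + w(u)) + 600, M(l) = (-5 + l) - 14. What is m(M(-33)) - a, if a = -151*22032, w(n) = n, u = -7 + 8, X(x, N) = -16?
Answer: 3327417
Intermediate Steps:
M(l) = -19 + l
u = 1
m(p) = 585 (m(p) = (-16 + 1) + 600 = -15 + 600 = 585)
a = -3326832
m(M(-33)) - a = 585 - 1*(-3326832) = 585 + 3326832 = 3327417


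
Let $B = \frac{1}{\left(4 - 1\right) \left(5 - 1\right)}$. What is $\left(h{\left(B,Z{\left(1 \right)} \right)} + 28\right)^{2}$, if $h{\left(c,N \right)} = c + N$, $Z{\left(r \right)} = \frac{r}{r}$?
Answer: $\frac{121801}{144} \approx 845.84$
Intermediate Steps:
$Z{\left(r \right)} = 1$
$B = \frac{1}{12}$ ($B = \frac{1}{3 \cdot 4} = \frac{1}{12} \approx 0.083333$)
$h{\left(c,N \right)} = N + c$
$\left(h{\left(B,Z{\left(1 \right)} \right)} + 28\right)^{2} = \left(\left(1 + \frac{1}{12}\right) + 28\right)^{2} = \left(\frac{13}{12} + 28\right)^{2} = \left(\frac{349}{12}\right)^{2} = \frac{121801}{144}$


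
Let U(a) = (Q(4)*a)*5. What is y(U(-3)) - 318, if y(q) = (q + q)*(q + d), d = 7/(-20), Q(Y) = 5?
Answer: 21969/2 ≈ 10985.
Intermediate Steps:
d = -7/20 (d = 7*(-1/20) = -7/20 ≈ -0.35000)
U(a) = 25*a (U(a) = (5*a)*5 = 25*a)
y(q) = 2*q*(-7/20 + q) (y(q) = (q + q)*(q - 7/20) = (2*q)*(-7/20 + q) = 2*q*(-7/20 + q))
y(U(-3)) - 318 = (25*(-3))*(-7 + 20*(25*(-3)))/10 - 318 = (⅒)*(-75)*(-7 + 20*(-75)) - 318 = (⅒)*(-75)*(-7 - 1500) - 318 = (⅒)*(-75)*(-1507) - 318 = 22605/2 - 318 = 21969/2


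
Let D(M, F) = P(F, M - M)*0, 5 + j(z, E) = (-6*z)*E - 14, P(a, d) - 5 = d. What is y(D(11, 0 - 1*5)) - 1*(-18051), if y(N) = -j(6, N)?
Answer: 18070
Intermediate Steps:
P(a, d) = 5 + d
j(z, E) = -19 - 6*E*z (j(z, E) = -5 + ((-6*z)*E - 14) = -5 + (-6*E*z - 14) = -5 + (-14 - 6*E*z) = -19 - 6*E*z)
D(M, F) = 0 (D(M, F) = (5 + (M - M))*0 = (5 + 0)*0 = 5*0 = 0)
y(N) = 19 + 36*N (y(N) = -(-19 - 6*N*6) = -(-19 - 36*N) = 19 + 36*N)
y(D(11, 0 - 1*5)) - 1*(-18051) = (19 + 36*0) - 1*(-18051) = (19 + 0) + 18051 = 19 + 18051 = 18070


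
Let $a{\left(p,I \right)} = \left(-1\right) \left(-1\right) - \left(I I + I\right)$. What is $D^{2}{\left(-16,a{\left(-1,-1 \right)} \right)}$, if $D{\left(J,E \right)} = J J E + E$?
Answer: $66049$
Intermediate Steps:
$a{\left(p,I \right)} = 1 - I - I^{2}$ ($a{\left(p,I \right)} = 1 - \left(I^{2} + I\right) = 1 - \left(I + I^{2}\right) = 1 - I - I^{2}$)
$D{\left(J,E \right)} = E + E J^{2}$ ($D{\left(J,E \right)} = J^{2} E + E = E J^{2} + E = E + E J^{2}$)
$D^{2}{\left(-16,a{\left(-1,-1 \right)} \right)} = \left(\left(1 - -1 - \left(-1\right)^{2}\right) \left(1 + \left(-16\right)^{2}\right)\right)^{2} = \left(\left(1 + 1 - 1\right) \left(1 + 256\right)\right)^{2} = \left(\left(1 + 1 - 1\right) 257\right)^{2} = \left(1 \cdot 257\right)^{2} = 257^{2} = 66049$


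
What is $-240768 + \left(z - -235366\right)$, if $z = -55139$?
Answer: $-60541$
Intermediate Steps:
$-240768 + \left(z - -235366\right) = -240768 - -180227 = -240768 + \left(-55139 + 235366\right) = -240768 + 180227 = -60541$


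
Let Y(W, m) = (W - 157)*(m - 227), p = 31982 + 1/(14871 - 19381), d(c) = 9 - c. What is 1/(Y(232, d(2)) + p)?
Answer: 4510/69823819 ≈ 6.4591e-5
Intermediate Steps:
p = 144238819/4510 (p = 31982 + 1/(-4510) = 31982 - 1/4510 = 144238819/4510 ≈ 31982.)
Y(W, m) = (-227 + m)*(-157 + W) (Y(W, m) = (-157 + W)*(-227 + m) = (-227 + m)*(-157 + W))
1/(Y(232, d(2)) + p) = 1/((35639 - 227*232 - 157*(9 - 1*2) + 232*(9 - 1*2)) + 144238819/4510) = 1/((35639 - 52664 - 157*(9 - 2) + 232*(9 - 2)) + 144238819/4510) = 1/((35639 - 52664 - 157*7 + 232*7) + 144238819/4510) = 1/((35639 - 52664 - 1099 + 1624) + 144238819/4510) = 1/(-16500 + 144238819/4510) = 1/(69823819/4510) = 4510/69823819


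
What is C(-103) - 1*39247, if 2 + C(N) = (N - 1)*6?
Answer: -39873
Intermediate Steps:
C(N) = -8 + 6*N (C(N) = -2 + (N - 1)*6 = -2 + (-1 + N)*6 = -2 + (-6 + 6*N) = -8 + 6*N)
C(-103) - 1*39247 = (-8 + 6*(-103)) - 1*39247 = (-8 - 618) - 39247 = -626 - 39247 = -39873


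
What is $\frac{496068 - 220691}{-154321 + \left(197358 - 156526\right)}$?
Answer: $- \frac{275377}{113489} \approx -2.4265$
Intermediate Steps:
$\frac{496068 - 220691}{-154321 + \left(197358 - 156526\right)} = \frac{275377}{-154321 + \left(197358 - 156526\right)} = \frac{275377}{-154321 + 40832} = \frac{275377}{-113489} = 275377 \left(- \frac{1}{113489}\right) = - \frac{275377}{113489}$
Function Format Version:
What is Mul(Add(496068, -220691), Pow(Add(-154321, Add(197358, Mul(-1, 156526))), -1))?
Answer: Rational(-275377, 113489) ≈ -2.4265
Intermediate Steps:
Mul(Add(496068, -220691), Pow(Add(-154321, Add(197358, Mul(-1, 156526))), -1)) = Mul(275377, Pow(Add(-154321, Add(197358, -156526)), -1)) = Mul(275377, Pow(Add(-154321, 40832), -1)) = Mul(275377, Pow(-113489, -1)) = Mul(275377, Rational(-1, 113489)) = Rational(-275377, 113489)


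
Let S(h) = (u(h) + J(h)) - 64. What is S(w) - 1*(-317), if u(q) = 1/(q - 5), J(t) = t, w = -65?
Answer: 13159/70 ≈ 187.99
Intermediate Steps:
u(q) = 1/(-5 + q)
S(h) = -64 + h + 1/(-5 + h) (S(h) = (1/(-5 + h) + h) - 64 = (h + 1/(-5 + h)) - 64 = -64 + h + 1/(-5 + h))
S(w) - 1*(-317) = (1 + (-64 - 65)*(-5 - 65))/(-5 - 65) - 1*(-317) = (1 - 129*(-70))/(-70) + 317 = -(1 + 9030)/70 + 317 = -1/70*9031 + 317 = -9031/70 + 317 = 13159/70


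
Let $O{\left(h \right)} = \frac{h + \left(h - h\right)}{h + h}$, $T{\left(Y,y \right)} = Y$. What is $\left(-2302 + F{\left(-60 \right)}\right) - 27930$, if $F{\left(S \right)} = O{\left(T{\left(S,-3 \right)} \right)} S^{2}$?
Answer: $-28432$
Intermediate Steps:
$O{\left(h \right)} = \frac{1}{2}$ ($O{\left(h \right)} = \frac{h + 0}{2 h} = h \frac{1}{2 h} = \frac{1}{2}$)
$F{\left(S \right)} = \frac{S^{2}}{2}$
$\left(-2302 + F{\left(-60 \right)}\right) - 27930 = \left(-2302 + \frac{\left(-60\right)^{2}}{2}\right) - 27930 = \left(-2302 + \frac{1}{2} \cdot 3600\right) - 27930 = \left(-2302 + 1800\right) - 27930 = -502 - 27930 = -28432$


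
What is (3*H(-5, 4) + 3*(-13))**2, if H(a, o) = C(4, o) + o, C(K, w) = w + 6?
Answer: 9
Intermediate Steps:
C(K, w) = 6 + w
H(a, o) = 6 + 2*o (H(a, o) = (6 + o) + o = 6 + 2*o)
(3*H(-5, 4) + 3*(-13))**2 = (3*(6 + 2*4) + 3*(-13))**2 = (3*(6 + 8) - 39)**2 = (3*14 - 39)**2 = (42 - 39)**2 = 3**2 = 9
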